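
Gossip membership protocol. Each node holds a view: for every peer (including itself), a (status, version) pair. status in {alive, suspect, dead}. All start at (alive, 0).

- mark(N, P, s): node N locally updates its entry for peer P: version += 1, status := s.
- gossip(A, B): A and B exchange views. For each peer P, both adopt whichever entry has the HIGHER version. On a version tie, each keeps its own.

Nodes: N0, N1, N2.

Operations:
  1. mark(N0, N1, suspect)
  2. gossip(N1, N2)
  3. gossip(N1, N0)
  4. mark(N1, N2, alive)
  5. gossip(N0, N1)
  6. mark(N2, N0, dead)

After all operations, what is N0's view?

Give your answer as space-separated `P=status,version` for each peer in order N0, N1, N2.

Op 1: N0 marks N1=suspect -> (suspect,v1)
Op 2: gossip N1<->N2 -> N1.N0=(alive,v0) N1.N1=(alive,v0) N1.N2=(alive,v0) | N2.N0=(alive,v0) N2.N1=(alive,v0) N2.N2=(alive,v0)
Op 3: gossip N1<->N0 -> N1.N0=(alive,v0) N1.N1=(suspect,v1) N1.N2=(alive,v0) | N0.N0=(alive,v0) N0.N1=(suspect,v1) N0.N2=(alive,v0)
Op 4: N1 marks N2=alive -> (alive,v1)
Op 5: gossip N0<->N1 -> N0.N0=(alive,v0) N0.N1=(suspect,v1) N0.N2=(alive,v1) | N1.N0=(alive,v0) N1.N1=(suspect,v1) N1.N2=(alive,v1)
Op 6: N2 marks N0=dead -> (dead,v1)

Answer: N0=alive,0 N1=suspect,1 N2=alive,1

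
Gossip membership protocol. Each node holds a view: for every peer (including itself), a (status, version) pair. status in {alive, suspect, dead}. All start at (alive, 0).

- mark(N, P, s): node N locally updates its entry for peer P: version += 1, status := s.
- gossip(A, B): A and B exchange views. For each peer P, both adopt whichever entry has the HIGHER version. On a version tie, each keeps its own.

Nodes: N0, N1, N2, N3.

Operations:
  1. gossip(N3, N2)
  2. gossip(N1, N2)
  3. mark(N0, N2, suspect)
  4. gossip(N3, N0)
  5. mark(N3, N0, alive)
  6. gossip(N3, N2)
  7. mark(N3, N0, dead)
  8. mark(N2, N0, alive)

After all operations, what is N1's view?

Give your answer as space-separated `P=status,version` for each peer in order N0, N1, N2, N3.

Op 1: gossip N3<->N2 -> N3.N0=(alive,v0) N3.N1=(alive,v0) N3.N2=(alive,v0) N3.N3=(alive,v0) | N2.N0=(alive,v0) N2.N1=(alive,v0) N2.N2=(alive,v0) N2.N3=(alive,v0)
Op 2: gossip N1<->N2 -> N1.N0=(alive,v0) N1.N1=(alive,v0) N1.N2=(alive,v0) N1.N3=(alive,v0) | N2.N0=(alive,v0) N2.N1=(alive,v0) N2.N2=(alive,v0) N2.N3=(alive,v0)
Op 3: N0 marks N2=suspect -> (suspect,v1)
Op 4: gossip N3<->N0 -> N3.N0=(alive,v0) N3.N1=(alive,v0) N3.N2=(suspect,v1) N3.N3=(alive,v0) | N0.N0=(alive,v0) N0.N1=(alive,v0) N0.N2=(suspect,v1) N0.N3=(alive,v0)
Op 5: N3 marks N0=alive -> (alive,v1)
Op 6: gossip N3<->N2 -> N3.N0=(alive,v1) N3.N1=(alive,v0) N3.N2=(suspect,v1) N3.N3=(alive,v0) | N2.N0=(alive,v1) N2.N1=(alive,v0) N2.N2=(suspect,v1) N2.N3=(alive,v0)
Op 7: N3 marks N0=dead -> (dead,v2)
Op 8: N2 marks N0=alive -> (alive,v2)

Answer: N0=alive,0 N1=alive,0 N2=alive,0 N3=alive,0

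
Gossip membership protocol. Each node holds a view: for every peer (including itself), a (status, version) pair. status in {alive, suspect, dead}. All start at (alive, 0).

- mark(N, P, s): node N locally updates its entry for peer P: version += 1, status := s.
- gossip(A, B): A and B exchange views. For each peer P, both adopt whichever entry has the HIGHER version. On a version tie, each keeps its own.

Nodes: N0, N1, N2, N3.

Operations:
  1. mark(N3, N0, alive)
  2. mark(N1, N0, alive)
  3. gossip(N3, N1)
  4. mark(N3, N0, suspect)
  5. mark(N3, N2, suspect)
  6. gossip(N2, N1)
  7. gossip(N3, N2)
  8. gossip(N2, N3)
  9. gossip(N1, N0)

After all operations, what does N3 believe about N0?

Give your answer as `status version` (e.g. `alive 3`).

Answer: suspect 2

Derivation:
Op 1: N3 marks N0=alive -> (alive,v1)
Op 2: N1 marks N0=alive -> (alive,v1)
Op 3: gossip N3<->N1 -> N3.N0=(alive,v1) N3.N1=(alive,v0) N3.N2=(alive,v0) N3.N3=(alive,v0) | N1.N0=(alive,v1) N1.N1=(alive,v0) N1.N2=(alive,v0) N1.N3=(alive,v0)
Op 4: N3 marks N0=suspect -> (suspect,v2)
Op 5: N3 marks N2=suspect -> (suspect,v1)
Op 6: gossip N2<->N1 -> N2.N0=(alive,v1) N2.N1=(alive,v0) N2.N2=(alive,v0) N2.N3=(alive,v0) | N1.N0=(alive,v1) N1.N1=(alive,v0) N1.N2=(alive,v0) N1.N3=(alive,v0)
Op 7: gossip N3<->N2 -> N3.N0=(suspect,v2) N3.N1=(alive,v0) N3.N2=(suspect,v1) N3.N3=(alive,v0) | N2.N0=(suspect,v2) N2.N1=(alive,v0) N2.N2=(suspect,v1) N2.N3=(alive,v0)
Op 8: gossip N2<->N3 -> N2.N0=(suspect,v2) N2.N1=(alive,v0) N2.N2=(suspect,v1) N2.N3=(alive,v0) | N3.N0=(suspect,v2) N3.N1=(alive,v0) N3.N2=(suspect,v1) N3.N3=(alive,v0)
Op 9: gossip N1<->N0 -> N1.N0=(alive,v1) N1.N1=(alive,v0) N1.N2=(alive,v0) N1.N3=(alive,v0) | N0.N0=(alive,v1) N0.N1=(alive,v0) N0.N2=(alive,v0) N0.N3=(alive,v0)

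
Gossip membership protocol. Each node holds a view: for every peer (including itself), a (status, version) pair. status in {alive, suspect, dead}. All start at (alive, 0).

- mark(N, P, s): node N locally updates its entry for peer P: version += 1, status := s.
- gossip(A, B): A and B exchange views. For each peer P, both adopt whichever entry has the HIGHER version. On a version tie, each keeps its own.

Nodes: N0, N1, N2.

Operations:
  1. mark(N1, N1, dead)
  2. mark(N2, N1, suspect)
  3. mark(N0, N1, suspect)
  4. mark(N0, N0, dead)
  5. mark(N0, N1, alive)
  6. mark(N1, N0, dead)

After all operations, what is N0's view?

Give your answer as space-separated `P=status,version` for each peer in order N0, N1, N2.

Answer: N0=dead,1 N1=alive,2 N2=alive,0

Derivation:
Op 1: N1 marks N1=dead -> (dead,v1)
Op 2: N2 marks N1=suspect -> (suspect,v1)
Op 3: N0 marks N1=suspect -> (suspect,v1)
Op 4: N0 marks N0=dead -> (dead,v1)
Op 5: N0 marks N1=alive -> (alive,v2)
Op 6: N1 marks N0=dead -> (dead,v1)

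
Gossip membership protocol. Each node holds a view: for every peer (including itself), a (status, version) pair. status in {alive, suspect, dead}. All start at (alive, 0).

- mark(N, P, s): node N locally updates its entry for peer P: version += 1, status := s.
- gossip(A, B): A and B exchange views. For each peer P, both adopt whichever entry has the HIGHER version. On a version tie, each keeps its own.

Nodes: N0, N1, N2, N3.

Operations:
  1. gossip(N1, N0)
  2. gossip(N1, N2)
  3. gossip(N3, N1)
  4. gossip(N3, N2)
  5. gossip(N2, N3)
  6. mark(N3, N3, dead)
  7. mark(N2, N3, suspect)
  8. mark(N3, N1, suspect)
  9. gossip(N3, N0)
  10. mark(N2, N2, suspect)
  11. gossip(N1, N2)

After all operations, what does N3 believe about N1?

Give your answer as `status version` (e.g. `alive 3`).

Op 1: gossip N1<->N0 -> N1.N0=(alive,v0) N1.N1=(alive,v0) N1.N2=(alive,v0) N1.N3=(alive,v0) | N0.N0=(alive,v0) N0.N1=(alive,v0) N0.N2=(alive,v0) N0.N3=(alive,v0)
Op 2: gossip N1<->N2 -> N1.N0=(alive,v0) N1.N1=(alive,v0) N1.N2=(alive,v0) N1.N3=(alive,v0) | N2.N0=(alive,v0) N2.N1=(alive,v0) N2.N2=(alive,v0) N2.N3=(alive,v0)
Op 3: gossip N3<->N1 -> N3.N0=(alive,v0) N3.N1=(alive,v0) N3.N2=(alive,v0) N3.N3=(alive,v0) | N1.N0=(alive,v0) N1.N1=(alive,v0) N1.N2=(alive,v0) N1.N3=(alive,v0)
Op 4: gossip N3<->N2 -> N3.N0=(alive,v0) N3.N1=(alive,v0) N3.N2=(alive,v0) N3.N3=(alive,v0) | N2.N0=(alive,v0) N2.N1=(alive,v0) N2.N2=(alive,v0) N2.N3=(alive,v0)
Op 5: gossip N2<->N3 -> N2.N0=(alive,v0) N2.N1=(alive,v0) N2.N2=(alive,v0) N2.N3=(alive,v0) | N3.N0=(alive,v0) N3.N1=(alive,v0) N3.N2=(alive,v0) N3.N3=(alive,v0)
Op 6: N3 marks N3=dead -> (dead,v1)
Op 7: N2 marks N3=suspect -> (suspect,v1)
Op 8: N3 marks N1=suspect -> (suspect,v1)
Op 9: gossip N3<->N0 -> N3.N0=(alive,v0) N3.N1=(suspect,v1) N3.N2=(alive,v0) N3.N3=(dead,v1) | N0.N0=(alive,v0) N0.N1=(suspect,v1) N0.N2=(alive,v0) N0.N3=(dead,v1)
Op 10: N2 marks N2=suspect -> (suspect,v1)
Op 11: gossip N1<->N2 -> N1.N0=(alive,v0) N1.N1=(alive,v0) N1.N2=(suspect,v1) N1.N3=(suspect,v1) | N2.N0=(alive,v0) N2.N1=(alive,v0) N2.N2=(suspect,v1) N2.N3=(suspect,v1)

Answer: suspect 1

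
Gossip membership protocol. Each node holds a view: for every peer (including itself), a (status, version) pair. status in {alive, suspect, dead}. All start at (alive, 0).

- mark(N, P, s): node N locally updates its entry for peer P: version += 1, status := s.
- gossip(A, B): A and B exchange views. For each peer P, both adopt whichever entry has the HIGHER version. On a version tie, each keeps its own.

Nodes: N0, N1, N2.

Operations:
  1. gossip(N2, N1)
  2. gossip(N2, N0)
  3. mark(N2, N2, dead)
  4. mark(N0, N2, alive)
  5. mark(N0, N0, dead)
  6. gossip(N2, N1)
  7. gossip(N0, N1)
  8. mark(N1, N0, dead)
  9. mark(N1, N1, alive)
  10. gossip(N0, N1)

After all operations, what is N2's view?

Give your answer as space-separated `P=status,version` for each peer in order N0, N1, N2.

Op 1: gossip N2<->N1 -> N2.N0=(alive,v0) N2.N1=(alive,v0) N2.N2=(alive,v0) | N1.N0=(alive,v0) N1.N1=(alive,v0) N1.N2=(alive,v0)
Op 2: gossip N2<->N0 -> N2.N0=(alive,v0) N2.N1=(alive,v0) N2.N2=(alive,v0) | N0.N0=(alive,v0) N0.N1=(alive,v0) N0.N2=(alive,v0)
Op 3: N2 marks N2=dead -> (dead,v1)
Op 4: N0 marks N2=alive -> (alive,v1)
Op 5: N0 marks N0=dead -> (dead,v1)
Op 6: gossip N2<->N1 -> N2.N0=(alive,v0) N2.N1=(alive,v0) N2.N2=(dead,v1) | N1.N0=(alive,v0) N1.N1=(alive,v0) N1.N2=(dead,v1)
Op 7: gossip N0<->N1 -> N0.N0=(dead,v1) N0.N1=(alive,v0) N0.N2=(alive,v1) | N1.N0=(dead,v1) N1.N1=(alive,v0) N1.N2=(dead,v1)
Op 8: N1 marks N0=dead -> (dead,v2)
Op 9: N1 marks N1=alive -> (alive,v1)
Op 10: gossip N0<->N1 -> N0.N0=(dead,v2) N0.N1=(alive,v1) N0.N2=(alive,v1) | N1.N0=(dead,v2) N1.N1=(alive,v1) N1.N2=(dead,v1)

Answer: N0=alive,0 N1=alive,0 N2=dead,1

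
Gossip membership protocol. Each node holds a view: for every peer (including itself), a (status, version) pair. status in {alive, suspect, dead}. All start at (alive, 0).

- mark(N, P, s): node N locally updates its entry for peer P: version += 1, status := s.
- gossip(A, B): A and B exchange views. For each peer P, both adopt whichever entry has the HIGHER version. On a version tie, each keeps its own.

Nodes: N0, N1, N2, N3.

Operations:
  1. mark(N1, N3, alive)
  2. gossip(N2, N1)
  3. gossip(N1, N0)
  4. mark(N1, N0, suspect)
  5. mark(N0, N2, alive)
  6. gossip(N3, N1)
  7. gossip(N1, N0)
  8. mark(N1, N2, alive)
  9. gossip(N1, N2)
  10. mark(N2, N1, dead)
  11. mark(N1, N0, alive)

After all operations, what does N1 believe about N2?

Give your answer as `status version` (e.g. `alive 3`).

Op 1: N1 marks N3=alive -> (alive,v1)
Op 2: gossip N2<->N1 -> N2.N0=(alive,v0) N2.N1=(alive,v0) N2.N2=(alive,v0) N2.N3=(alive,v1) | N1.N0=(alive,v0) N1.N1=(alive,v0) N1.N2=(alive,v0) N1.N3=(alive,v1)
Op 3: gossip N1<->N0 -> N1.N0=(alive,v0) N1.N1=(alive,v0) N1.N2=(alive,v0) N1.N3=(alive,v1) | N0.N0=(alive,v0) N0.N1=(alive,v0) N0.N2=(alive,v0) N0.N3=(alive,v1)
Op 4: N1 marks N0=suspect -> (suspect,v1)
Op 5: N0 marks N2=alive -> (alive,v1)
Op 6: gossip N3<->N1 -> N3.N0=(suspect,v1) N3.N1=(alive,v0) N3.N2=(alive,v0) N3.N3=(alive,v1) | N1.N0=(suspect,v1) N1.N1=(alive,v0) N1.N2=(alive,v0) N1.N3=(alive,v1)
Op 7: gossip N1<->N0 -> N1.N0=(suspect,v1) N1.N1=(alive,v0) N1.N2=(alive,v1) N1.N3=(alive,v1) | N0.N0=(suspect,v1) N0.N1=(alive,v0) N0.N2=(alive,v1) N0.N3=(alive,v1)
Op 8: N1 marks N2=alive -> (alive,v2)
Op 9: gossip N1<->N2 -> N1.N0=(suspect,v1) N1.N1=(alive,v0) N1.N2=(alive,v2) N1.N3=(alive,v1) | N2.N0=(suspect,v1) N2.N1=(alive,v0) N2.N2=(alive,v2) N2.N3=(alive,v1)
Op 10: N2 marks N1=dead -> (dead,v1)
Op 11: N1 marks N0=alive -> (alive,v2)

Answer: alive 2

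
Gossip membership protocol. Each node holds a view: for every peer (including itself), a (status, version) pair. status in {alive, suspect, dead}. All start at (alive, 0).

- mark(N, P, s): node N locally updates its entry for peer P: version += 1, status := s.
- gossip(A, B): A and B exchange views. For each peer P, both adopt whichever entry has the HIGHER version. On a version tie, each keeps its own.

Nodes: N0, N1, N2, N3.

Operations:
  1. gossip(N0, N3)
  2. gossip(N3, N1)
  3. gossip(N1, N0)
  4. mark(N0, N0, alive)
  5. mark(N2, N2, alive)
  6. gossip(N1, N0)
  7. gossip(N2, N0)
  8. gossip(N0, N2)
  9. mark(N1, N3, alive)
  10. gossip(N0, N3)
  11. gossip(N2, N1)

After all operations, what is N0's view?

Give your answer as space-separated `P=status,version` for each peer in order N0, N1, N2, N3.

Op 1: gossip N0<->N3 -> N0.N0=(alive,v0) N0.N1=(alive,v0) N0.N2=(alive,v0) N0.N3=(alive,v0) | N3.N0=(alive,v0) N3.N1=(alive,v0) N3.N2=(alive,v0) N3.N3=(alive,v0)
Op 2: gossip N3<->N1 -> N3.N0=(alive,v0) N3.N1=(alive,v0) N3.N2=(alive,v0) N3.N3=(alive,v0) | N1.N0=(alive,v0) N1.N1=(alive,v0) N1.N2=(alive,v0) N1.N3=(alive,v0)
Op 3: gossip N1<->N0 -> N1.N0=(alive,v0) N1.N1=(alive,v0) N1.N2=(alive,v0) N1.N3=(alive,v0) | N0.N0=(alive,v0) N0.N1=(alive,v0) N0.N2=(alive,v0) N0.N3=(alive,v0)
Op 4: N0 marks N0=alive -> (alive,v1)
Op 5: N2 marks N2=alive -> (alive,v1)
Op 6: gossip N1<->N0 -> N1.N0=(alive,v1) N1.N1=(alive,v0) N1.N2=(alive,v0) N1.N3=(alive,v0) | N0.N0=(alive,v1) N0.N1=(alive,v0) N0.N2=(alive,v0) N0.N3=(alive,v0)
Op 7: gossip N2<->N0 -> N2.N0=(alive,v1) N2.N1=(alive,v0) N2.N2=(alive,v1) N2.N3=(alive,v0) | N0.N0=(alive,v1) N0.N1=(alive,v0) N0.N2=(alive,v1) N0.N3=(alive,v0)
Op 8: gossip N0<->N2 -> N0.N0=(alive,v1) N0.N1=(alive,v0) N0.N2=(alive,v1) N0.N3=(alive,v0) | N2.N0=(alive,v1) N2.N1=(alive,v0) N2.N2=(alive,v1) N2.N3=(alive,v0)
Op 9: N1 marks N3=alive -> (alive,v1)
Op 10: gossip N0<->N3 -> N0.N0=(alive,v1) N0.N1=(alive,v0) N0.N2=(alive,v1) N0.N3=(alive,v0) | N3.N0=(alive,v1) N3.N1=(alive,v0) N3.N2=(alive,v1) N3.N3=(alive,v0)
Op 11: gossip N2<->N1 -> N2.N0=(alive,v1) N2.N1=(alive,v0) N2.N2=(alive,v1) N2.N3=(alive,v1) | N1.N0=(alive,v1) N1.N1=(alive,v0) N1.N2=(alive,v1) N1.N3=(alive,v1)

Answer: N0=alive,1 N1=alive,0 N2=alive,1 N3=alive,0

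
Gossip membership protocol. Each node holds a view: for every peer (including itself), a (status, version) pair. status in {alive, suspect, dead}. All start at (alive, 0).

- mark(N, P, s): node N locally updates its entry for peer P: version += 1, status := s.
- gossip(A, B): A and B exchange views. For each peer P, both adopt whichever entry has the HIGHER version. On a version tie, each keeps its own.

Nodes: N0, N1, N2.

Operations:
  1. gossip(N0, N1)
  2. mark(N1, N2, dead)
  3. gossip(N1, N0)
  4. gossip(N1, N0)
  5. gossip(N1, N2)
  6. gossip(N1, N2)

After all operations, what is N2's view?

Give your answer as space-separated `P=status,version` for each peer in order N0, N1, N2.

Op 1: gossip N0<->N1 -> N0.N0=(alive,v0) N0.N1=(alive,v0) N0.N2=(alive,v0) | N1.N0=(alive,v0) N1.N1=(alive,v0) N1.N2=(alive,v0)
Op 2: N1 marks N2=dead -> (dead,v1)
Op 3: gossip N1<->N0 -> N1.N0=(alive,v0) N1.N1=(alive,v0) N1.N2=(dead,v1) | N0.N0=(alive,v0) N0.N1=(alive,v0) N0.N2=(dead,v1)
Op 4: gossip N1<->N0 -> N1.N0=(alive,v0) N1.N1=(alive,v0) N1.N2=(dead,v1) | N0.N0=(alive,v0) N0.N1=(alive,v0) N0.N2=(dead,v1)
Op 5: gossip N1<->N2 -> N1.N0=(alive,v0) N1.N1=(alive,v0) N1.N2=(dead,v1) | N2.N0=(alive,v0) N2.N1=(alive,v0) N2.N2=(dead,v1)
Op 6: gossip N1<->N2 -> N1.N0=(alive,v0) N1.N1=(alive,v0) N1.N2=(dead,v1) | N2.N0=(alive,v0) N2.N1=(alive,v0) N2.N2=(dead,v1)

Answer: N0=alive,0 N1=alive,0 N2=dead,1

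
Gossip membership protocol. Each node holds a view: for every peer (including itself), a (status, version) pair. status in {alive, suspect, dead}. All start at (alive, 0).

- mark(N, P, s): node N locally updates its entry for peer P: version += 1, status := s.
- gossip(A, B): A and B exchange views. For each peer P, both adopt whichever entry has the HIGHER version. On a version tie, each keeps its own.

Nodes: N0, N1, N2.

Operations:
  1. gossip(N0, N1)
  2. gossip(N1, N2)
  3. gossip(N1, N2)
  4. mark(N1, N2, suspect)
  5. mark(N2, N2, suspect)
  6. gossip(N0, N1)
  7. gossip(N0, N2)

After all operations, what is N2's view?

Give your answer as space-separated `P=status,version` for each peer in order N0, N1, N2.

Answer: N0=alive,0 N1=alive,0 N2=suspect,1

Derivation:
Op 1: gossip N0<->N1 -> N0.N0=(alive,v0) N0.N1=(alive,v0) N0.N2=(alive,v0) | N1.N0=(alive,v0) N1.N1=(alive,v0) N1.N2=(alive,v0)
Op 2: gossip N1<->N2 -> N1.N0=(alive,v0) N1.N1=(alive,v0) N1.N2=(alive,v0) | N2.N0=(alive,v0) N2.N1=(alive,v0) N2.N2=(alive,v0)
Op 3: gossip N1<->N2 -> N1.N0=(alive,v0) N1.N1=(alive,v0) N1.N2=(alive,v0) | N2.N0=(alive,v0) N2.N1=(alive,v0) N2.N2=(alive,v0)
Op 4: N1 marks N2=suspect -> (suspect,v1)
Op 5: N2 marks N2=suspect -> (suspect,v1)
Op 6: gossip N0<->N1 -> N0.N0=(alive,v0) N0.N1=(alive,v0) N0.N2=(suspect,v1) | N1.N0=(alive,v0) N1.N1=(alive,v0) N1.N2=(suspect,v1)
Op 7: gossip N0<->N2 -> N0.N0=(alive,v0) N0.N1=(alive,v0) N0.N2=(suspect,v1) | N2.N0=(alive,v0) N2.N1=(alive,v0) N2.N2=(suspect,v1)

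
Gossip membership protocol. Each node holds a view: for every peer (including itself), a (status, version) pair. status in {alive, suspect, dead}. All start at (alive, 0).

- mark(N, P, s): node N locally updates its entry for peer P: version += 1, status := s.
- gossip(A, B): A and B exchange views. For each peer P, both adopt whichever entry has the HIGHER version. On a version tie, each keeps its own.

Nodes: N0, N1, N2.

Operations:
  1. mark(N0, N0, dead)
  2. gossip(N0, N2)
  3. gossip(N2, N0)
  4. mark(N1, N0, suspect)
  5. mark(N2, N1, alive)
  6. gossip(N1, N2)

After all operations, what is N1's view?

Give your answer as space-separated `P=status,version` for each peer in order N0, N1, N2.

Answer: N0=suspect,1 N1=alive,1 N2=alive,0

Derivation:
Op 1: N0 marks N0=dead -> (dead,v1)
Op 2: gossip N0<->N2 -> N0.N0=(dead,v1) N0.N1=(alive,v0) N0.N2=(alive,v0) | N2.N0=(dead,v1) N2.N1=(alive,v0) N2.N2=(alive,v0)
Op 3: gossip N2<->N0 -> N2.N0=(dead,v1) N2.N1=(alive,v0) N2.N2=(alive,v0) | N0.N0=(dead,v1) N0.N1=(alive,v0) N0.N2=(alive,v0)
Op 4: N1 marks N0=suspect -> (suspect,v1)
Op 5: N2 marks N1=alive -> (alive,v1)
Op 6: gossip N1<->N2 -> N1.N0=(suspect,v1) N1.N1=(alive,v1) N1.N2=(alive,v0) | N2.N0=(dead,v1) N2.N1=(alive,v1) N2.N2=(alive,v0)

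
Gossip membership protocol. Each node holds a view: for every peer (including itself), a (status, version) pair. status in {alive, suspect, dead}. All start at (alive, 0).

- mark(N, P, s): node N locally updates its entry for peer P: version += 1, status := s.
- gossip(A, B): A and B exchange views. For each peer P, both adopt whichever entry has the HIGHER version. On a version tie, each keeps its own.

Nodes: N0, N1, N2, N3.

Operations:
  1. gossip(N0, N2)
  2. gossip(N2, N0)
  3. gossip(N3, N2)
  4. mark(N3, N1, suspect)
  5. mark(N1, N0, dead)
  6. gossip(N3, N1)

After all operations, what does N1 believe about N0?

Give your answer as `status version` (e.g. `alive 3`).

Answer: dead 1

Derivation:
Op 1: gossip N0<->N2 -> N0.N0=(alive,v0) N0.N1=(alive,v0) N0.N2=(alive,v0) N0.N3=(alive,v0) | N2.N0=(alive,v0) N2.N1=(alive,v0) N2.N2=(alive,v0) N2.N3=(alive,v0)
Op 2: gossip N2<->N0 -> N2.N0=(alive,v0) N2.N1=(alive,v0) N2.N2=(alive,v0) N2.N3=(alive,v0) | N0.N0=(alive,v0) N0.N1=(alive,v0) N0.N2=(alive,v0) N0.N3=(alive,v0)
Op 3: gossip N3<->N2 -> N3.N0=(alive,v0) N3.N1=(alive,v0) N3.N2=(alive,v0) N3.N3=(alive,v0) | N2.N0=(alive,v0) N2.N1=(alive,v0) N2.N2=(alive,v0) N2.N3=(alive,v0)
Op 4: N3 marks N1=suspect -> (suspect,v1)
Op 5: N1 marks N0=dead -> (dead,v1)
Op 6: gossip N3<->N1 -> N3.N0=(dead,v1) N3.N1=(suspect,v1) N3.N2=(alive,v0) N3.N3=(alive,v0) | N1.N0=(dead,v1) N1.N1=(suspect,v1) N1.N2=(alive,v0) N1.N3=(alive,v0)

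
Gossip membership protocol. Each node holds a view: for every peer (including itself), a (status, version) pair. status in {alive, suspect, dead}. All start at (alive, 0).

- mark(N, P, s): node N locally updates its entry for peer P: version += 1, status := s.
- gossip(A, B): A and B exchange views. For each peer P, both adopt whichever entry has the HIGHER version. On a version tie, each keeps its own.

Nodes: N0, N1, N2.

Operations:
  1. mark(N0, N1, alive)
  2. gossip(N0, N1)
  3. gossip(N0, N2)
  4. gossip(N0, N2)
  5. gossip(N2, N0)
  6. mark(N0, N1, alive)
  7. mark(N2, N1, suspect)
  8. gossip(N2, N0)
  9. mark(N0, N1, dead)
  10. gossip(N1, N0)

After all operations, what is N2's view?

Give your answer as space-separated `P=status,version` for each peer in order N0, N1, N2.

Answer: N0=alive,0 N1=suspect,2 N2=alive,0

Derivation:
Op 1: N0 marks N1=alive -> (alive,v1)
Op 2: gossip N0<->N1 -> N0.N0=(alive,v0) N0.N1=(alive,v1) N0.N2=(alive,v0) | N1.N0=(alive,v0) N1.N1=(alive,v1) N1.N2=(alive,v0)
Op 3: gossip N0<->N2 -> N0.N0=(alive,v0) N0.N1=(alive,v1) N0.N2=(alive,v0) | N2.N0=(alive,v0) N2.N1=(alive,v1) N2.N2=(alive,v0)
Op 4: gossip N0<->N2 -> N0.N0=(alive,v0) N0.N1=(alive,v1) N0.N2=(alive,v0) | N2.N0=(alive,v0) N2.N1=(alive,v1) N2.N2=(alive,v0)
Op 5: gossip N2<->N0 -> N2.N0=(alive,v0) N2.N1=(alive,v1) N2.N2=(alive,v0) | N0.N0=(alive,v0) N0.N1=(alive,v1) N0.N2=(alive,v0)
Op 6: N0 marks N1=alive -> (alive,v2)
Op 7: N2 marks N1=suspect -> (suspect,v2)
Op 8: gossip N2<->N0 -> N2.N0=(alive,v0) N2.N1=(suspect,v2) N2.N2=(alive,v0) | N0.N0=(alive,v0) N0.N1=(alive,v2) N0.N2=(alive,v0)
Op 9: N0 marks N1=dead -> (dead,v3)
Op 10: gossip N1<->N0 -> N1.N0=(alive,v0) N1.N1=(dead,v3) N1.N2=(alive,v0) | N0.N0=(alive,v0) N0.N1=(dead,v3) N0.N2=(alive,v0)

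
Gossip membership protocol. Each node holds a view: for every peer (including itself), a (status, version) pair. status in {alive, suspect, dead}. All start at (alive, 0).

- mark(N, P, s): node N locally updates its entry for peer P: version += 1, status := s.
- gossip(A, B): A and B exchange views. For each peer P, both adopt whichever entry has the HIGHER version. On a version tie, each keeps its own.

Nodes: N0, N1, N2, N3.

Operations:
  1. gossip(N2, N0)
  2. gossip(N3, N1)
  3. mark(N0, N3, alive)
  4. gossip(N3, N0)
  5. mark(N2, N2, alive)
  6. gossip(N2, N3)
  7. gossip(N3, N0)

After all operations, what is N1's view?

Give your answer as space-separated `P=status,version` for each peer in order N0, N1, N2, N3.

Answer: N0=alive,0 N1=alive,0 N2=alive,0 N3=alive,0

Derivation:
Op 1: gossip N2<->N0 -> N2.N0=(alive,v0) N2.N1=(alive,v0) N2.N2=(alive,v0) N2.N3=(alive,v0) | N0.N0=(alive,v0) N0.N1=(alive,v0) N0.N2=(alive,v0) N0.N3=(alive,v0)
Op 2: gossip N3<->N1 -> N3.N0=(alive,v0) N3.N1=(alive,v0) N3.N2=(alive,v0) N3.N3=(alive,v0) | N1.N0=(alive,v0) N1.N1=(alive,v0) N1.N2=(alive,v0) N1.N3=(alive,v0)
Op 3: N0 marks N3=alive -> (alive,v1)
Op 4: gossip N3<->N0 -> N3.N0=(alive,v0) N3.N1=(alive,v0) N3.N2=(alive,v0) N3.N3=(alive,v1) | N0.N0=(alive,v0) N0.N1=(alive,v0) N0.N2=(alive,v0) N0.N3=(alive,v1)
Op 5: N2 marks N2=alive -> (alive,v1)
Op 6: gossip N2<->N3 -> N2.N0=(alive,v0) N2.N1=(alive,v0) N2.N2=(alive,v1) N2.N3=(alive,v1) | N3.N0=(alive,v0) N3.N1=(alive,v0) N3.N2=(alive,v1) N3.N3=(alive,v1)
Op 7: gossip N3<->N0 -> N3.N0=(alive,v0) N3.N1=(alive,v0) N3.N2=(alive,v1) N3.N3=(alive,v1) | N0.N0=(alive,v0) N0.N1=(alive,v0) N0.N2=(alive,v1) N0.N3=(alive,v1)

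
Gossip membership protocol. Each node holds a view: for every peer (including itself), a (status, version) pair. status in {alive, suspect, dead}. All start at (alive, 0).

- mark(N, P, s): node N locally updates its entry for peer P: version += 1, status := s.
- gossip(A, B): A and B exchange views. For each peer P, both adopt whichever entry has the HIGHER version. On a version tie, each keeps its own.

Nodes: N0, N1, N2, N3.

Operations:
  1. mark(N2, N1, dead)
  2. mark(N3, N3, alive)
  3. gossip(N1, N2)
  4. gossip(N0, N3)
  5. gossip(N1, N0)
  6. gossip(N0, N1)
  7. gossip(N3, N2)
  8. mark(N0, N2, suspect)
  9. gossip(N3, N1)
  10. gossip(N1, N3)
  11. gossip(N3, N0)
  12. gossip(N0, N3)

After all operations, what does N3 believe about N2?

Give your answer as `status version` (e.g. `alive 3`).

Op 1: N2 marks N1=dead -> (dead,v1)
Op 2: N3 marks N3=alive -> (alive,v1)
Op 3: gossip N1<->N2 -> N1.N0=(alive,v0) N1.N1=(dead,v1) N1.N2=(alive,v0) N1.N3=(alive,v0) | N2.N0=(alive,v0) N2.N1=(dead,v1) N2.N2=(alive,v0) N2.N3=(alive,v0)
Op 4: gossip N0<->N3 -> N0.N0=(alive,v0) N0.N1=(alive,v0) N0.N2=(alive,v0) N0.N3=(alive,v1) | N3.N0=(alive,v0) N3.N1=(alive,v0) N3.N2=(alive,v0) N3.N3=(alive,v1)
Op 5: gossip N1<->N0 -> N1.N0=(alive,v0) N1.N1=(dead,v1) N1.N2=(alive,v0) N1.N3=(alive,v1) | N0.N0=(alive,v0) N0.N1=(dead,v1) N0.N2=(alive,v0) N0.N3=(alive,v1)
Op 6: gossip N0<->N1 -> N0.N0=(alive,v0) N0.N1=(dead,v1) N0.N2=(alive,v0) N0.N3=(alive,v1) | N1.N0=(alive,v0) N1.N1=(dead,v1) N1.N2=(alive,v0) N1.N3=(alive,v1)
Op 7: gossip N3<->N2 -> N3.N0=(alive,v0) N3.N1=(dead,v1) N3.N2=(alive,v0) N3.N3=(alive,v1) | N2.N0=(alive,v0) N2.N1=(dead,v1) N2.N2=(alive,v0) N2.N3=(alive,v1)
Op 8: N0 marks N2=suspect -> (suspect,v1)
Op 9: gossip N3<->N1 -> N3.N0=(alive,v0) N3.N1=(dead,v1) N3.N2=(alive,v0) N3.N3=(alive,v1) | N1.N0=(alive,v0) N1.N1=(dead,v1) N1.N2=(alive,v0) N1.N3=(alive,v1)
Op 10: gossip N1<->N3 -> N1.N0=(alive,v0) N1.N1=(dead,v1) N1.N2=(alive,v0) N1.N3=(alive,v1) | N3.N0=(alive,v0) N3.N1=(dead,v1) N3.N2=(alive,v0) N3.N3=(alive,v1)
Op 11: gossip N3<->N0 -> N3.N0=(alive,v0) N3.N1=(dead,v1) N3.N2=(suspect,v1) N3.N3=(alive,v1) | N0.N0=(alive,v0) N0.N1=(dead,v1) N0.N2=(suspect,v1) N0.N3=(alive,v1)
Op 12: gossip N0<->N3 -> N0.N0=(alive,v0) N0.N1=(dead,v1) N0.N2=(suspect,v1) N0.N3=(alive,v1) | N3.N0=(alive,v0) N3.N1=(dead,v1) N3.N2=(suspect,v1) N3.N3=(alive,v1)

Answer: suspect 1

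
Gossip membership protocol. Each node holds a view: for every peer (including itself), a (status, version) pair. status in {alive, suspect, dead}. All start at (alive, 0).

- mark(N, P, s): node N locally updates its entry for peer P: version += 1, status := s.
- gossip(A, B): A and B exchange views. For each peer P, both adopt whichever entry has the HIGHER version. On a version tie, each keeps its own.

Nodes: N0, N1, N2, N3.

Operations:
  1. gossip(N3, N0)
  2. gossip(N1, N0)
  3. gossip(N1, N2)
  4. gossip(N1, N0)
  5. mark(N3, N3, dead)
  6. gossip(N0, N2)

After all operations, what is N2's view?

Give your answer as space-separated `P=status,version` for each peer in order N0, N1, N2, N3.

Op 1: gossip N3<->N0 -> N3.N0=(alive,v0) N3.N1=(alive,v0) N3.N2=(alive,v0) N3.N3=(alive,v0) | N0.N0=(alive,v0) N0.N1=(alive,v0) N0.N2=(alive,v0) N0.N3=(alive,v0)
Op 2: gossip N1<->N0 -> N1.N0=(alive,v0) N1.N1=(alive,v0) N1.N2=(alive,v0) N1.N3=(alive,v0) | N0.N0=(alive,v0) N0.N1=(alive,v0) N0.N2=(alive,v0) N0.N3=(alive,v0)
Op 3: gossip N1<->N2 -> N1.N0=(alive,v0) N1.N1=(alive,v0) N1.N2=(alive,v0) N1.N3=(alive,v0) | N2.N0=(alive,v0) N2.N1=(alive,v0) N2.N2=(alive,v0) N2.N3=(alive,v0)
Op 4: gossip N1<->N0 -> N1.N0=(alive,v0) N1.N1=(alive,v0) N1.N2=(alive,v0) N1.N3=(alive,v0) | N0.N0=(alive,v0) N0.N1=(alive,v0) N0.N2=(alive,v0) N0.N3=(alive,v0)
Op 5: N3 marks N3=dead -> (dead,v1)
Op 6: gossip N0<->N2 -> N0.N0=(alive,v0) N0.N1=(alive,v0) N0.N2=(alive,v0) N0.N3=(alive,v0) | N2.N0=(alive,v0) N2.N1=(alive,v0) N2.N2=(alive,v0) N2.N3=(alive,v0)

Answer: N0=alive,0 N1=alive,0 N2=alive,0 N3=alive,0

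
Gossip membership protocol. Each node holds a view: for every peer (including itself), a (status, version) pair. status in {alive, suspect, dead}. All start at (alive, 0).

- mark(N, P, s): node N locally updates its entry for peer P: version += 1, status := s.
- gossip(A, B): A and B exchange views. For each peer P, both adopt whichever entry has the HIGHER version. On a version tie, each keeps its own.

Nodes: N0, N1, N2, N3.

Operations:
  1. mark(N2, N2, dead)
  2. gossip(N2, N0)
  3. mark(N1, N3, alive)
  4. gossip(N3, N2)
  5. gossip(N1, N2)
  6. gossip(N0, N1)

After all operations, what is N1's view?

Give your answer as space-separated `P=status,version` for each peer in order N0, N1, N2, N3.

Op 1: N2 marks N2=dead -> (dead,v1)
Op 2: gossip N2<->N0 -> N2.N0=(alive,v0) N2.N1=(alive,v0) N2.N2=(dead,v1) N2.N3=(alive,v0) | N0.N0=(alive,v0) N0.N1=(alive,v0) N0.N2=(dead,v1) N0.N3=(alive,v0)
Op 3: N1 marks N3=alive -> (alive,v1)
Op 4: gossip N3<->N2 -> N3.N0=(alive,v0) N3.N1=(alive,v0) N3.N2=(dead,v1) N3.N3=(alive,v0) | N2.N0=(alive,v0) N2.N1=(alive,v0) N2.N2=(dead,v1) N2.N3=(alive,v0)
Op 5: gossip N1<->N2 -> N1.N0=(alive,v0) N1.N1=(alive,v0) N1.N2=(dead,v1) N1.N3=(alive,v1) | N2.N0=(alive,v0) N2.N1=(alive,v0) N2.N2=(dead,v1) N2.N3=(alive,v1)
Op 6: gossip N0<->N1 -> N0.N0=(alive,v0) N0.N1=(alive,v0) N0.N2=(dead,v1) N0.N3=(alive,v1) | N1.N0=(alive,v0) N1.N1=(alive,v0) N1.N2=(dead,v1) N1.N3=(alive,v1)

Answer: N0=alive,0 N1=alive,0 N2=dead,1 N3=alive,1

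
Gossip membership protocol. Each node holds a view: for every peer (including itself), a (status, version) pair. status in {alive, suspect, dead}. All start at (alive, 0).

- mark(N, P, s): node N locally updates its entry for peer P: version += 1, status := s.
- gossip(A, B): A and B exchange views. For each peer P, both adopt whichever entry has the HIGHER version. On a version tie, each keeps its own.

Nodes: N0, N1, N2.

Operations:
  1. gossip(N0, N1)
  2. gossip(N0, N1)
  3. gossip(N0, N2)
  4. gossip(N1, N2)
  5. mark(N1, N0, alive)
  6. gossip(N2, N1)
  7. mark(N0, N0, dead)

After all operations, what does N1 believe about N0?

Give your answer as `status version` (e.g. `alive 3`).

Answer: alive 1

Derivation:
Op 1: gossip N0<->N1 -> N0.N0=(alive,v0) N0.N1=(alive,v0) N0.N2=(alive,v0) | N1.N0=(alive,v0) N1.N1=(alive,v0) N1.N2=(alive,v0)
Op 2: gossip N0<->N1 -> N0.N0=(alive,v0) N0.N1=(alive,v0) N0.N2=(alive,v0) | N1.N0=(alive,v0) N1.N1=(alive,v0) N1.N2=(alive,v0)
Op 3: gossip N0<->N2 -> N0.N0=(alive,v0) N0.N1=(alive,v0) N0.N2=(alive,v0) | N2.N0=(alive,v0) N2.N1=(alive,v0) N2.N2=(alive,v0)
Op 4: gossip N1<->N2 -> N1.N0=(alive,v0) N1.N1=(alive,v0) N1.N2=(alive,v0) | N2.N0=(alive,v0) N2.N1=(alive,v0) N2.N2=(alive,v0)
Op 5: N1 marks N0=alive -> (alive,v1)
Op 6: gossip N2<->N1 -> N2.N0=(alive,v1) N2.N1=(alive,v0) N2.N2=(alive,v0) | N1.N0=(alive,v1) N1.N1=(alive,v0) N1.N2=(alive,v0)
Op 7: N0 marks N0=dead -> (dead,v1)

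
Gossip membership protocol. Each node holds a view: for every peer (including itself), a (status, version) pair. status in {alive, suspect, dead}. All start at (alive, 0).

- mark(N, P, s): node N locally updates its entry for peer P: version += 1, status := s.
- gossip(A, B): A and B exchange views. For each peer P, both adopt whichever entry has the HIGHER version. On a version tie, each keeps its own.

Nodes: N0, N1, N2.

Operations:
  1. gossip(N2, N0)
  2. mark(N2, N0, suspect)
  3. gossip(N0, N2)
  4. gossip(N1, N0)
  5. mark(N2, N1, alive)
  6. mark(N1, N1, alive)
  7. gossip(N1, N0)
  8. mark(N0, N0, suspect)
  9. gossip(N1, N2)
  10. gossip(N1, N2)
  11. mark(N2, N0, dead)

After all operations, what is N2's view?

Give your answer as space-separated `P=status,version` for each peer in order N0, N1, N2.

Answer: N0=dead,2 N1=alive,1 N2=alive,0

Derivation:
Op 1: gossip N2<->N0 -> N2.N0=(alive,v0) N2.N1=(alive,v0) N2.N2=(alive,v0) | N0.N0=(alive,v0) N0.N1=(alive,v0) N0.N2=(alive,v0)
Op 2: N2 marks N0=suspect -> (suspect,v1)
Op 3: gossip N0<->N2 -> N0.N0=(suspect,v1) N0.N1=(alive,v0) N0.N2=(alive,v0) | N2.N0=(suspect,v1) N2.N1=(alive,v0) N2.N2=(alive,v0)
Op 4: gossip N1<->N0 -> N1.N0=(suspect,v1) N1.N1=(alive,v0) N1.N2=(alive,v0) | N0.N0=(suspect,v1) N0.N1=(alive,v0) N0.N2=(alive,v0)
Op 5: N2 marks N1=alive -> (alive,v1)
Op 6: N1 marks N1=alive -> (alive,v1)
Op 7: gossip N1<->N0 -> N1.N0=(suspect,v1) N1.N1=(alive,v1) N1.N2=(alive,v0) | N0.N0=(suspect,v1) N0.N1=(alive,v1) N0.N2=(alive,v0)
Op 8: N0 marks N0=suspect -> (suspect,v2)
Op 9: gossip N1<->N2 -> N1.N0=(suspect,v1) N1.N1=(alive,v1) N1.N2=(alive,v0) | N2.N0=(suspect,v1) N2.N1=(alive,v1) N2.N2=(alive,v0)
Op 10: gossip N1<->N2 -> N1.N0=(suspect,v1) N1.N1=(alive,v1) N1.N2=(alive,v0) | N2.N0=(suspect,v1) N2.N1=(alive,v1) N2.N2=(alive,v0)
Op 11: N2 marks N0=dead -> (dead,v2)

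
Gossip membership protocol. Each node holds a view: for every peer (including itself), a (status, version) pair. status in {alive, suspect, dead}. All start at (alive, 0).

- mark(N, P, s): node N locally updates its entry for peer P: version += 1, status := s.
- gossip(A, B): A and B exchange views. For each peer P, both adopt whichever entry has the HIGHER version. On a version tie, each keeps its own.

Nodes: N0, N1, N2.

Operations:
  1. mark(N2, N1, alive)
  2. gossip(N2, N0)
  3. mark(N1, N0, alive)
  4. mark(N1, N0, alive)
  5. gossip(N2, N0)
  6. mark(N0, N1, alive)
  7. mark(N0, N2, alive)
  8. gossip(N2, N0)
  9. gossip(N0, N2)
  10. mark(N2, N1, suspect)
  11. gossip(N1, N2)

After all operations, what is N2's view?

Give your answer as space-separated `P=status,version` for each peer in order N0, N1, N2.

Answer: N0=alive,2 N1=suspect,3 N2=alive,1

Derivation:
Op 1: N2 marks N1=alive -> (alive,v1)
Op 2: gossip N2<->N0 -> N2.N0=(alive,v0) N2.N1=(alive,v1) N2.N2=(alive,v0) | N0.N0=(alive,v0) N0.N1=(alive,v1) N0.N2=(alive,v0)
Op 3: N1 marks N0=alive -> (alive,v1)
Op 4: N1 marks N0=alive -> (alive,v2)
Op 5: gossip N2<->N0 -> N2.N0=(alive,v0) N2.N1=(alive,v1) N2.N2=(alive,v0) | N0.N0=(alive,v0) N0.N1=(alive,v1) N0.N2=(alive,v0)
Op 6: N0 marks N1=alive -> (alive,v2)
Op 7: N0 marks N2=alive -> (alive,v1)
Op 8: gossip N2<->N0 -> N2.N0=(alive,v0) N2.N1=(alive,v2) N2.N2=(alive,v1) | N0.N0=(alive,v0) N0.N1=(alive,v2) N0.N2=(alive,v1)
Op 9: gossip N0<->N2 -> N0.N0=(alive,v0) N0.N1=(alive,v2) N0.N2=(alive,v1) | N2.N0=(alive,v0) N2.N1=(alive,v2) N2.N2=(alive,v1)
Op 10: N2 marks N1=suspect -> (suspect,v3)
Op 11: gossip N1<->N2 -> N1.N0=(alive,v2) N1.N1=(suspect,v3) N1.N2=(alive,v1) | N2.N0=(alive,v2) N2.N1=(suspect,v3) N2.N2=(alive,v1)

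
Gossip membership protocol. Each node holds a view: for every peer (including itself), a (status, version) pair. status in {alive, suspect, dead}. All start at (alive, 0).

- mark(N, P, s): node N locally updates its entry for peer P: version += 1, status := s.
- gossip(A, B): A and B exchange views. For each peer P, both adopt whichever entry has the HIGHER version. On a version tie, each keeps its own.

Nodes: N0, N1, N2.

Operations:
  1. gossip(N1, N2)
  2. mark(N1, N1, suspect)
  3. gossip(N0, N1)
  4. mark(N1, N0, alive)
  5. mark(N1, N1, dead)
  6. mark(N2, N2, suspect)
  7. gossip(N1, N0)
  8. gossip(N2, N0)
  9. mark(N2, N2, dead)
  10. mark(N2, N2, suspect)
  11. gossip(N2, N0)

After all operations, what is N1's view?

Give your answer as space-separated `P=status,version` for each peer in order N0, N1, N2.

Op 1: gossip N1<->N2 -> N1.N0=(alive,v0) N1.N1=(alive,v0) N1.N2=(alive,v0) | N2.N0=(alive,v0) N2.N1=(alive,v0) N2.N2=(alive,v0)
Op 2: N1 marks N1=suspect -> (suspect,v1)
Op 3: gossip N0<->N1 -> N0.N0=(alive,v0) N0.N1=(suspect,v1) N0.N2=(alive,v0) | N1.N0=(alive,v0) N1.N1=(suspect,v1) N1.N2=(alive,v0)
Op 4: N1 marks N0=alive -> (alive,v1)
Op 5: N1 marks N1=dead -> (dead,v2)
Op 6: N2 marks N2=suspect -> (suspect,v1)
Op 7: gossip N1<->N0 -> N1.N0=(alive,v1) N1.N1=(dead,v2) N1.N2=(alive,v0) | N0.N0=(alive,v1) N0.N1=(dead,v2) N0.N2=(alive,v0)
Op 8: gossip N2<->N0 -> N2.N0=(alive,v1) N2.N1=(dead,v2) N2.N2=(suspect,v1) | N0.N0=(alive,v1) N0.N1=(dead,v2) N0.N2=(suspect,v1)
Op 9: N2 marks N2=dead -> (dead,v2)
Op 10: N2 marks N2=suspect -> (suspect,v3)
Op 11: gossip N2<->N0 -> N2.N0=(alive,v1) N2.N1=(dead,v2) N2.N2=(suspect,v3) | N0.N0=(alive,v1) N0.N1=(dead,v2) N0.N2=(suspect,v3)

Answer: N0=alive,1 N1=dead,2 N2=alive,0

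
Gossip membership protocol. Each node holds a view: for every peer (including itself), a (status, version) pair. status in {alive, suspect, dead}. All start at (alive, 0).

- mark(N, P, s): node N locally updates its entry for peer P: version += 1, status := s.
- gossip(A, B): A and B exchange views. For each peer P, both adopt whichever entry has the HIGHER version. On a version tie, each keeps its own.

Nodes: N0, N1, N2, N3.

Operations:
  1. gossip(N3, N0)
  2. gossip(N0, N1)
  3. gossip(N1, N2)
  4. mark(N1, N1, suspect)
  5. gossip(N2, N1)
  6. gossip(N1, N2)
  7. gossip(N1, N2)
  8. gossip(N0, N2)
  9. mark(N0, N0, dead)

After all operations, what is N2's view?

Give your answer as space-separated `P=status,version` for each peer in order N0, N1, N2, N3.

Op 1: gossip N3<->N0 -> N3.N0=(alive,v0) N3.N1=(alive,v0) N3.N2=(alive,v0) N3.N3=(alive,v0) | N0.N0=(alive,v0) N0.N1=(alive,v0) N0.N2=(alive,v0) N0.N3=(alive,v0)
Op 2: gossip N0<->N1 -> N0.N0=(alive,v0) N0.N1=(alive,v0) N0.N2=(alive,v0) N0.N3=(alive,v0) | N1.N0=(alive,v0) N1.N1=(alive,v0) N1.N2=(alive,v0) N1.N3=(alive,v0)
Op 3: gossip N1<->N2 -> N1.N0=(alive,v0) N1.N1=(alive,v0) N1.N2=(alive,v0) N1.N3=(alive,v0) | N2.N0=(alive,v0) N2.N1=(alive,v0) N2.N2=(alive,v0) N2.N3=(alive,v0)
Op 4: N1 marks N1=suspect -> (suspect,v1)
Op 5: gossip N2<->N1 -> N2.N0=(alive,v0) N2.N1=(suspect,v1) N2.N2=(alive,v0) N2.N3=(alive,v0) | N1.N0=(alive,v0) N1.N1=(suspect,v1) N1.N2=(alive,v0) N1.N3=(alive,v0)
Op 6: gossip N1<->N2 -> N1.N0=(alive,v0) N1.N1=(suspect,v1) N1.N2=(alive,v0) N1.N3=(alive,v0) | N2.N0=(alive,v0) N2.N1=(suspect,v1) N2.N2=(alive,v0) N2.N3=(alive,v0)
Op 7: gossip N1<->N2 -> N1.N0=(alive,v0) N1.N1=(suspect,v1) N1.N2=(alive,v0) N1.N3=(alive,v0) | N2.N0=(alive,v0) N2.N1=(suspect,v1) N2.N2=(alive,v0) N2.N3=(alive,v0)
Op 8: gossip N0<->N2 -> N0.N0=(alive,v0) N0.N1=(suspect,v1) N0.N2=(alive,v0) N0.N3=(alive,v0) | N2.N0=(alive,v0) N2.N1=(suspect,v1) N2.N2=(alive,v0) N2.N3=(alive,v0)
Op 9: N0 marks N0=dead -> (dead,v1)

Answer: N0=alive,0 N1=suspect,1 N2=alive,0 N3=alive,0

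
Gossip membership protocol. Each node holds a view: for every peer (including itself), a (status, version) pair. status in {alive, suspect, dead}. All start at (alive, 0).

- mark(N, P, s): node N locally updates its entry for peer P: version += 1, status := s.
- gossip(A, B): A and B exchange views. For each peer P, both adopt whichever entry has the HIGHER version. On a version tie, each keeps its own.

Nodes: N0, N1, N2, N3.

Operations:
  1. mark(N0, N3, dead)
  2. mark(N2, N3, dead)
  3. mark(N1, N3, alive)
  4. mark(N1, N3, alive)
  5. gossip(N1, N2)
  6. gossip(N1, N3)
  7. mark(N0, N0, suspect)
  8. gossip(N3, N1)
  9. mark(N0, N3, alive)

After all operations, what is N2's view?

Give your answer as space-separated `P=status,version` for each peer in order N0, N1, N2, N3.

Op 1: N0 marks N3=dead -> (dead,v1)
Op 2: N2 marks N3=dead -> (dead,v1)
Op 3: N1 marks N3=alive -> (alive,v1)
Op 4: N1 marks N3=alive -> (alive,v2)
Op 5: gossip N1<->N2 -> N1.N0=(alive,v0) N1.N1=(alive,v0) N1.N2=(alive,v0) N1.N3=(alive,v2) | N2.N0=(alive,v0) N2.N1=(alive,v0) N2.N2=(alive,v0) N2.N3=(alive,v2)
Op 6: gossip N1<->N3 -> N1.N0=(alive,v0) N1.N1=(alive,v0) N1.N2=(alive,v0) N1.N3=(alive,v2) | N3.N0=(alive,v0) N3.N1=(alive,v0) N3.N2=(alive,v0) N3.N3=(alive,v2)
Op 7: N0 marks N0=suspect -> (suspect,v1)
Op 8: gossip N3<->N1 -> N3.N0=(alive,v0) N3.N1=(alive,v0) N3.N2=(alive,v0) N3.N3=(alive,v2) | N1.N0=(alive,v0) N1.N1=(alive,v0) N1.N2=(alive,v0) N1.N3=(alive,v2)
Op 9: N0 marks N3=alive -> (alive,v2)

Answer: N0=alive,0 N1=alive,0 N2=alive,0 N3=alive,2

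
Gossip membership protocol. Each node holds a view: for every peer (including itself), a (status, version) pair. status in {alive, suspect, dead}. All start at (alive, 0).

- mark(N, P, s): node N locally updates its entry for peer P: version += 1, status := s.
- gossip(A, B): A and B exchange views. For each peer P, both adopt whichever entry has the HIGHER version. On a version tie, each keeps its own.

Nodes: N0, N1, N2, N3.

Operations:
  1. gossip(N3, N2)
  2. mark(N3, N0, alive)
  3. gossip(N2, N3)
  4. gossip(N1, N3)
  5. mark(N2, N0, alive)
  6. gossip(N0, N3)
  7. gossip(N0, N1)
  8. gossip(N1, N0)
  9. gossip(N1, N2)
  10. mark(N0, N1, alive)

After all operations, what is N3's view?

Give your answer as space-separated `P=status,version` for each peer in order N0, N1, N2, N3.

Op 1: gossip N3<->N2 -> N3.N0=(alive,v0) N3.N1=(alive,v0) N3.N2=(alive,v0) N3.N3=(alive,v0) | N2.N0=(alive,v0) N2.N1=(alive,v0) N2.N2=(alive,v0) N2.N3=(alive,v0)
Op 2: N3 marks N0=alive -> (alive,v1)
Op 3: gossip N2<->N3 -> N2.N0=(alive,v1) N2.N1=(alive,v0) N2.N2=(alive,v0) N2.N3=(alive,v0) | N3.N0=(alive,v1) N3.N1=(alive,v0) N3.N2=(alive,v0) N3.N3=(alive,v0)
Op 4: gossip N1<->N3 -> N1.N0=(alive,v1) N1.N1=(alive,v0) N1.N2=(alive,v0) N1.N3=(alive,v0) | N3.N0=(alive,v1) N3.N1=(alive,v0) N3.N2=(alive,v0) N3.N3=(alive,v0)
Op 5: N2 marks N0=alive -> (alive,v2)
Op 6: gossip N0<->N3 -> N0.N0=(alive,v1) N0.N1=(alive,v0) N0.N2=(alive,v0) N0.N3=(alive,v0) | N3.N0=(alive,v1) N3.N1=(alive,v0) N3.N2=(alive,v0) N3.N3=(alive,v0)
Op 7: gossip N0<->N1 -> N0.N0=(alive,v1) N0.N1=(alive,v0) N0.N2=(alive,v0) N0.N3=(alive,v0) | N1.N0=(alive,v1) N1.N1=(alive,v0) N1.N2=(alive,v0) N1.N3=(alive,v0)
Op 8: gossip N1<->N0 -> N1.N0=(alive,v1) N1.N1=(alive,v0) N1.N2=(alive,v0) N1.N3=(alive,v0) | N0.N0=(alive,v1) N0.N1=(alive,v0) N0.N2=(alive,v0) N0.N3=(alive,v0)
Op 9: gossip N1<->N2 -> N1.N0=(alive,v2) N1.N1=(alive,v0) N1.N2=(alive,v0) N1.N3=(alive,v0) | N2.N0=(alive,v2) N2.N1=(alive,v0) N2.N2=(alive,v0) N2.N3=(alive,v0)
Op 10: N0 marks N1=alive -> (alive,v1)

Answer: N0=alive,1 N1=alive,0 N2=alive,0 N3=alive,0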